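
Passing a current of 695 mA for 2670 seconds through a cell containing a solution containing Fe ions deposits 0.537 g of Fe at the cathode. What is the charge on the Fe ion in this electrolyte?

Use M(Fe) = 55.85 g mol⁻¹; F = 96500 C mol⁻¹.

Q = I·t = 0.6950 A × 2670.0 s = 1856 C, so n(e⁻) = 1856/96500 = 0.01923 mol.
n(Fe) deposited = 0.537 / 55.85 = 0.009615 mol.
Electrons per atom = n(e⁻)/n(Fe) = 0.01923 / 0.009615 = 2.00 ≈ 2, so the ion is Fe²⁺.

+2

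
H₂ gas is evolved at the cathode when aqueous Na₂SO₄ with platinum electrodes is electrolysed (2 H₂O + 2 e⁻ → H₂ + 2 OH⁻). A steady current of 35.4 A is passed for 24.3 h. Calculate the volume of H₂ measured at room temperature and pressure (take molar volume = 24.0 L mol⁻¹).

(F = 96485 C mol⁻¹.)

385 L

Q = I·t = 35.40 A × 87480 s = 3097000 C.
n(e⁻) = Q/F = 3097000 / 96485 = 32.10 mol.
2 electrons are transferred per H₂ molecule, so n(H₂) = 32.10 / 2 = 16.05 mol.
V = n × V_m = 16.05 × 24.0 = 385 L.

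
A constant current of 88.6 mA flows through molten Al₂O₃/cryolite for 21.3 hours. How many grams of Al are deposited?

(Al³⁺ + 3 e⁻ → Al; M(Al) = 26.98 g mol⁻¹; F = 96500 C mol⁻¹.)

0.633 g

Q = I·t = 0.08860 A × 76680 s = 6794 C.
n(e⁻) = Q/F = 6794 / 96500 = 0.07040 mol.
Al³⁺ + 3 e⁻ → Al, so n(Al) = n(e⁻)/3 = 0.02347 mol.
m = n·M = 0.02347 × 26.98 = 0.633 g.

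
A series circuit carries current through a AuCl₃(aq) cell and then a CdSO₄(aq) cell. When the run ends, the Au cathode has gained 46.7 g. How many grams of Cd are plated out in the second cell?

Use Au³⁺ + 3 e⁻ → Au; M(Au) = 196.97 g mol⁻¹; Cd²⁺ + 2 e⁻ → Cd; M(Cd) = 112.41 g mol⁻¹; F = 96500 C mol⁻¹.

n(Au) = 46.7 / 196.97 = 0.2371 mol.
Since Au³⁺ + 3 e⁻ → Au, n(e⁻) passed = 3 × 0.2371 = 0.7113 mol.
Cells in series carry the same charge, so the same 0.7113 mol of electrons passes through cell 2.
Cd²⁺ + 2 e⁻ → Cd, so n(Cd) = 0.7113 / 2 = 0.3556 mol.
m(Cd) = 0.3556 × 112.41 = 40.0 g.

40.0 g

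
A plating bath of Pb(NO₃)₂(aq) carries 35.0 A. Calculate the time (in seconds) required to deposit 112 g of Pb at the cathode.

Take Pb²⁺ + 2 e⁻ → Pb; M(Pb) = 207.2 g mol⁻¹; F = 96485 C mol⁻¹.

n(Pb) = m/M = 112 / 207.2 = 0.5405 mol.
Each Pb atom requires 2 electrons, so n(e⁻) = 2 × 0.5405 = 1.081 mol.
Q = n(e⁻)·F = 1.081 × 96485 = 104300 C.
t = Q/I = 104300 / 35.00 A = 2980 s.

2980 s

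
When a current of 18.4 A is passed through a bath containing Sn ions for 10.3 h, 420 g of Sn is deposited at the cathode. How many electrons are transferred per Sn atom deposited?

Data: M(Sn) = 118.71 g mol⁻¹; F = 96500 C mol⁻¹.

2

Q = I·t = 18.40 A × 37080 s = 682300 C, so n(e⁻) = 682300/96500 = 7.070 mol.
n(Sn) deposited = 420 / 118.71 = 3.538 mol.
Electrons per atom = n(e⁻)/n(Sn) = 7.070 / 3.538 = 2.00 ≈ 2, so the ion is Sn²⁺.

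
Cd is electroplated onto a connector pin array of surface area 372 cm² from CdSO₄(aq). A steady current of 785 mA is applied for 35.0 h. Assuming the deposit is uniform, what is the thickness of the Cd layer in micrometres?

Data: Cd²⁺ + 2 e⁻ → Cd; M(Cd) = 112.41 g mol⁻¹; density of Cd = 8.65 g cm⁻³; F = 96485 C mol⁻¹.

179 μm

Q = I·t = 0.7850 × 126000 = 98910 C; n(e⁻) = 1.025 mol.
n(Cd) = n(e⁻)/2 = 0.5126 mol, so m = 0.5126 × 112.41 = 57.62 g.
Volume = m/ρ = 57.62 / 8.65 = 6.661 cm³.
Thickness = V/A = 6.661 / 372 = 0.0179 cm = 179 μm.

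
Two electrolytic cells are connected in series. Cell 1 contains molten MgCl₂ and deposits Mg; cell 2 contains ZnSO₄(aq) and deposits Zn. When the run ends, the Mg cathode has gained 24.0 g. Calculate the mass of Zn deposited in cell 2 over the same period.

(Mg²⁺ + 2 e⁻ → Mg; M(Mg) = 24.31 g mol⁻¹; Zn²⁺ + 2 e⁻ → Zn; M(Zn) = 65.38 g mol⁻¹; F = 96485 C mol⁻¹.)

n(Mg) = 24.0 / 24.31 = 0.9872 mol.
Since Mg²⁺ + 2 e⁻ → Mg, n(e⁻) passed = 2 × 0.9872 = 1.974 mol.
Cells in series carry the same charge, so the same 1.974 mol of electrons passes through cell 2.
Zn²⁺ + 2 e⁻ → Zn, so n(Zn) = 1.974 / 2 = 0.9872 mol.
m(Zn) = 0.9872 × 65.38 = 64.5 g.

64.5 g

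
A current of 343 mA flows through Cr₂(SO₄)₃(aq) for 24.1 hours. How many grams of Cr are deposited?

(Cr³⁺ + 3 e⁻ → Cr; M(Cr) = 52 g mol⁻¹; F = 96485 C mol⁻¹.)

5.35 g

Q = I·t = 0.3430 A × 86760 s = 29760 C.
n(e⁻) = Q/F = 29760 / 96485 = 0.3084 mol.
Cr³⁺ + 3 e⁻ → Cr, so n(Cr) = n(e⁻)/3 = 0.1028 mol.
m = n·M = 0.1028 × 52 = 5.35 g.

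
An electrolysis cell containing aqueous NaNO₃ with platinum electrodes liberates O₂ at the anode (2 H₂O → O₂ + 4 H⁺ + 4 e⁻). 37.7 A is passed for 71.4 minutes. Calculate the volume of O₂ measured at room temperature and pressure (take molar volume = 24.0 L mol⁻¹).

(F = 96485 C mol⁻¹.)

Q = I·t = 37.70 A × 4284.0 s = 161500 C.
n(e⁻) = Q/F = 161500 / 96485 = 1.674 mol.
4 electrons are transferred per O₂ molecule, so n(O₂) = 1.674 / 4 = 0.4185 mol.
V = n × V_m = 0.4185 × 24.0 = 10.0 L.

10.0 L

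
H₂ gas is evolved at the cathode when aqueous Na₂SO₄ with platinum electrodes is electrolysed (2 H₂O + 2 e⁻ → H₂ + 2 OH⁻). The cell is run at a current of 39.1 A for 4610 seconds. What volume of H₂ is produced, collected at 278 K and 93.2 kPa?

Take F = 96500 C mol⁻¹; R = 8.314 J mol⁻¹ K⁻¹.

Q = I·t = 39.10 A × 4610.0 s = 180300 C.
n(e⁻) = Q/F = 180300 / 96500 = 1.868 mol.
2 electrons are transferred per H₂ molecule, so n(H₂) = 1.868 / 2 = 0.9339 mol.
V = nRT/P = (0.9339 × 8.314 × 278) / (93.2 × 10³ Pa) = 0.0232 m³ = 23.2 L.

23.2 L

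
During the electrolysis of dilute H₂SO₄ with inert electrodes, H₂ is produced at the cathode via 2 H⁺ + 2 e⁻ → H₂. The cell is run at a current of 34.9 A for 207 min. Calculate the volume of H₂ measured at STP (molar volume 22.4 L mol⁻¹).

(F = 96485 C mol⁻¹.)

Q = I·t = 34.90 A × 12420 s = 433500 C.
n(e⁻) = Q/F = 433500 / 96485 = 4.492 mol.
2 electrons are transferred per H₂ molecule, so n(H₂) = 4.492 / 2 = 2.246 mol.
V = n × V_m = 2.246 × 22.4 = 50.3 L.

50.3 L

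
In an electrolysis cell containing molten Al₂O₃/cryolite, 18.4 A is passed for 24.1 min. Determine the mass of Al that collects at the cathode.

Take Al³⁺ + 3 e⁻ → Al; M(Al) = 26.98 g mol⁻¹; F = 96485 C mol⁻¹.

Q = I·t = 18.40 A × 1446.0 s = 26610 C.
n(e⁻) = Q/F = 26610 / 96485 = 0.2758 mol.
Al³⁺ + 3 e⁻ → Al, so n(Al) = n(e⁻)/3 = 0.09192 mol.
m = n·M = 0.09192 × 26.98 = 2.48 g.

2.48 g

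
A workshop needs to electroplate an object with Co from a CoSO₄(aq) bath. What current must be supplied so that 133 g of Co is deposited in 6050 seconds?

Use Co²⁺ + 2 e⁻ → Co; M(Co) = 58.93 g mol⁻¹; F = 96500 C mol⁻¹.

72.0 A

n(Co) = 133 / 58.93 = 2.257 mol.
n(e⁻) = 2 × 2.257 = 4.514 mol.
Q = n(e⁻)·F = 4.514 × 96500 = 435600 C.
I = Q/t = 435600 / 6050.0 s = 72.0 A.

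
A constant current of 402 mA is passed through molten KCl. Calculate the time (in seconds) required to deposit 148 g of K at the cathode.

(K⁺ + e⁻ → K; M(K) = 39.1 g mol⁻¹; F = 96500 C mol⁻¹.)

n(K) = m/M = 148 / 39.1 = 3.785 mol.
Each K atom requires 1 electron, so n(e⁻) = 1 × 3.785 = 3.785 mol.
Q = n(e⁻)·F = 3.785 × 96500 = 365300 C.
t = Q/I = 365300 / 0.4020 A = 908600 s.

9.09 × 10⁵ s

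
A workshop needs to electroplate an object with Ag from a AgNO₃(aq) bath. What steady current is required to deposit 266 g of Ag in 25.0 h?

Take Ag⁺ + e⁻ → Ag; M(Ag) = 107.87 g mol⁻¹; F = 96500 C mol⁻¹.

n(Ag) = 266 / 107.87 = 2.466 mol.
n(e⁻) = 1 × 2.466 = 2.466 mol.
Q = n(e⁻)·F = 2.466 × 96500 = 238000 C.
I = Q/t = 238000 / 90000 s = 2.64 A.

2.64 A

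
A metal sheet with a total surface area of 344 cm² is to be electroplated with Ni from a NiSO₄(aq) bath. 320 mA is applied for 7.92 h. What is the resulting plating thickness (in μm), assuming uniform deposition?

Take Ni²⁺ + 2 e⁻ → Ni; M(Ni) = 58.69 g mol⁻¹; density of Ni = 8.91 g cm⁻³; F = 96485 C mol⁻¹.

Q = I·t = 0.3200 × 28512 = 9124 C; n(e⁻) = 0.09456 mol.
n(Ni) = n(e⁻)/2 = 0.04728 mol, so m = 0.04728 × 58.69 = 2.775 g.
Volume = m/ρ = 2.775 / 8.91 = 0.3114 cm³.
Thickness = V/A = 0.3114 / 344 = 9.05 × 10⁻⁴ cm = 9.05 μm.

9.05 μm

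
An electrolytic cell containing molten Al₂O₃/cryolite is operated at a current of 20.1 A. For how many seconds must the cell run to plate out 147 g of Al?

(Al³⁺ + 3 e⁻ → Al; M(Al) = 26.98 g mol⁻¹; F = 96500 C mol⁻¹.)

n(Al) = m/M = 147 / 26.98 = 5.448 mol.
Each Al atom requires 3 electrons, so n(e⁻) = 3 × 5.448 = 16.35 mol.
Q = n(e⁻)·F = 16.35 × 96500 = 1577000 C.
t = Q/I = 1577000 / 20.10 A = 78470 s.

78500 s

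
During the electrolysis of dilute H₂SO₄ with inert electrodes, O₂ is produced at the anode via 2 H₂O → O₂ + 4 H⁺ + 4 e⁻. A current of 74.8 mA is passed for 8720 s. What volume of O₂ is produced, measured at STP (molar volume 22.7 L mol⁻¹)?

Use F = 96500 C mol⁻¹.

Q = I·t = 0.07480 A × 8720.0 s = 652.3 C.
n(e⁻) = Q/F = 652.3 / 96500 = 0.006759 mol.
4 electrons are transferred per O₂ molecule, so n(O₂) = 0.006759 / 4 = 0.001690 mol.
V = n × V_m = 0.001690 × 22.7 = 0.0384 L.

0.0384 L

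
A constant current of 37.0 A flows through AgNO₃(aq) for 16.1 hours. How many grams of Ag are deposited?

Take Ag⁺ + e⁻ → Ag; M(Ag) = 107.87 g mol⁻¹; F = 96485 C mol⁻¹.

2400 g

Q = I·t = 37.00 A × 57960 s = 2145000 C.
n(e⁻) = Q/F = 2145000 / 96485 = 22.23 mol.
Ag⁺ + e⁻ → Ag, so n(Ag) = n(e⁻)/1 = 22.23 mol.
m = n·M = 22.23 × 107.87 = 2400 g.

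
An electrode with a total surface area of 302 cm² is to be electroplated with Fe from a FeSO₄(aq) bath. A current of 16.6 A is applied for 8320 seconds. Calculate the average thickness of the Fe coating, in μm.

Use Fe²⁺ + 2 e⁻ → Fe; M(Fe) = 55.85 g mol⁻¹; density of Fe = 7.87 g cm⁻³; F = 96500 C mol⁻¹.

Q = I·t = 16.60 × 8320.0 = 138100 C; n(e⁻) = 1.431 mol.
n(Fe) = n(e⁻)/2 = 0.7156 mol, so m = 0.7156 × 55.85 = 39.97 g.
Volume = m/ρ = 39.97 / 7.87 = 5.078 cm³.
Thickness = V/A = 5.078 / 302 = 0.0168 cm = 168 μm.

168 μm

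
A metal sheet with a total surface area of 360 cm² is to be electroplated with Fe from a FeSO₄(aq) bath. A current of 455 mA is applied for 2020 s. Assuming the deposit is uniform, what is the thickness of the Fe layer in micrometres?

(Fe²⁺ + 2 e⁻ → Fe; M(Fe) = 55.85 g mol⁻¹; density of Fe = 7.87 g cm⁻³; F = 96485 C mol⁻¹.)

0.939 μm

Q = I·t = 0.4550 × 2020.0 = 919.1 C; n(e⁻) = 0.009526 mol.
n(Fe) = n(e⁻)/2 = 0.004763 mol, so m = 0.004763 × 55.85 = 0.2660 g.
Volume = m/ρ = 0.2660 / 7.87 = 0.03380 cm³.
Thickness = V/A = 0.03380 / 360 = 9.39 × 10⁻⁵ cm = 0.939 μm.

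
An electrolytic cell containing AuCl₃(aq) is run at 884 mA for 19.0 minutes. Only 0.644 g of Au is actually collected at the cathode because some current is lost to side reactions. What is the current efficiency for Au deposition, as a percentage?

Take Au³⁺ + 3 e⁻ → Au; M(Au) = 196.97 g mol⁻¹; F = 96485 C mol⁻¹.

93.9 %

Q = I·t = 0.8840 × 1140.0 = 1008 C; n(e⁻) = 1008/96485 = 0.01044 mol.
Theoretical n(Au) = n(e⁻)/3 = 0.003482 mol, i.e. m_theo = 0.003482 × 196.97 = 0.6858 g.
Efficiency = m_actual / m_theo = 0.644 / 0.6858 = 93.9 %.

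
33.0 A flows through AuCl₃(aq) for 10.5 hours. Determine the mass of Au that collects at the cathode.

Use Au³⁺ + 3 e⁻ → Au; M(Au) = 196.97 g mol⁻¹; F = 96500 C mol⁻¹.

Q = I·t = 33.00 A × 37800 s = 1247000 C.
n(e⁻) = Q/F = 1247000 / 96500 = 12.93 mol.
Au³⁺ + 3 e⁻ → Au, so n(Au) = n(e⁻)/3 = 4.309 mol.
m = n·M = 4.309 × 196.97 = 849 g.

849 g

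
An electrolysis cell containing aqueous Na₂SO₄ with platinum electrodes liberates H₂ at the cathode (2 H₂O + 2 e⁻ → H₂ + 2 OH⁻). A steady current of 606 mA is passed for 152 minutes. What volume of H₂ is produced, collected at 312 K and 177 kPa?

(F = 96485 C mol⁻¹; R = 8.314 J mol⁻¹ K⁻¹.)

0.420 L

Q = I·t = 0.6060 A × 9120.0 s = 5527 C.
n(e⁻) = Q/F = 5527 / 96485 = 0.05728 mol.
2 electrons are transferred per H₂ molecule, so n(H₂) = 0.05728 / 2 = 0.02864 mol.
V = nRT/P = (0.02864 × 8.314 × 312) / (177 × 10³ Pa) = 4.20 × 10⁻⁴ m³ = 0.420 L.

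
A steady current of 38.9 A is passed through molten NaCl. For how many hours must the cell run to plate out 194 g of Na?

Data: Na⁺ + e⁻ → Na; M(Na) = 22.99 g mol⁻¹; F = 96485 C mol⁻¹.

5.81 h

n(Na) = m/M = 194 / 22.99 = 8.438 mol.
Each Na atom requires 1 electron, so n(e⁻) = 1 × 8.438 = 8.438 mol.
Q = n(e⁻)·F = 8.438 × 96485 = 814200 C.
t = Q/I = 814200 / 38.90 A = 20930 s = 5.81 h.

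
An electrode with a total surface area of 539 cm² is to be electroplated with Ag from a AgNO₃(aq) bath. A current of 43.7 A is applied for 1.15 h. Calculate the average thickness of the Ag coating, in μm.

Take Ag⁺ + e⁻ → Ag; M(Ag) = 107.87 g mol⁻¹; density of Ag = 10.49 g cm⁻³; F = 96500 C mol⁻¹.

358 μm

Q = I·t = 43.70 × 4140.0 = 180900 C; n(e⁻) = 1.875 mol.
n(Ag) = n(e⁻)/1 = 1.875 mol, so m = 1.875 × 107.87 = 202.2 g.
Volume = m/ρ = 202.2 / 10.49 = 19.28 cm³.
Thickness = V/A = 19.28 / 539 = 0.0358 cm = 358 μm.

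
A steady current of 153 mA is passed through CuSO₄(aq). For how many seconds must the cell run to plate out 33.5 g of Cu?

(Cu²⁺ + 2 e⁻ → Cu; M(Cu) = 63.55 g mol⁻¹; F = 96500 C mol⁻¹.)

n(Cu) = m/M = 33.5 / 63.55 = 0.5271 mol.
Each Cu atom requires 2 electrons, so n(e⁻) = 2 × 0.5271 = 1.054 mol.
Q = n(e⁻)·F = 1.054 × 96500 = 101700 C.
t = Q/I = 101700 / 0.1530 A = 665000 s.

6.65 × 10⁵ s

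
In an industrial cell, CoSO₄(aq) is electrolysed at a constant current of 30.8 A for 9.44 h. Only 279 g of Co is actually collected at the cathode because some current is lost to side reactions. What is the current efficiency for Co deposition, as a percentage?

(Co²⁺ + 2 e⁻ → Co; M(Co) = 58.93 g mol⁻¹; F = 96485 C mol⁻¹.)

87.3 %

Q = I·t = 30.80 × 33984 = 1047000 C; n(e⁻) = 1047000/96485 = 10.85 mol.
Theoretical n(Co) = n(e⁻)/2 = 5.424 mol, i.e. m_theo = 5.424 × 58.93 = 319.6 g.
Efficiency = m_actual / m_theo = 279 / 319.6 = 87.3 %.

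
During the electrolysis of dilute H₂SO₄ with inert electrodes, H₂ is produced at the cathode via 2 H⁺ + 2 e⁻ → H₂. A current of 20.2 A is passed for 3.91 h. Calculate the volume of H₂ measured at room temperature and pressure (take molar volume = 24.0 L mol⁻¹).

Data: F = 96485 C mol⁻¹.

Q = I·t = 20.20 A × 14076 s = 284300 C.
n(e⁻) = Q/F = 284300 / 96485 = 2.947 mol.
2 electrons are transferred per H₂ molecule, so n(H₂) = 2.947 / 2 = 1.473 mol.
V = n × V_m = 1.473 × 24.0 = 35.4 L.

35.4 L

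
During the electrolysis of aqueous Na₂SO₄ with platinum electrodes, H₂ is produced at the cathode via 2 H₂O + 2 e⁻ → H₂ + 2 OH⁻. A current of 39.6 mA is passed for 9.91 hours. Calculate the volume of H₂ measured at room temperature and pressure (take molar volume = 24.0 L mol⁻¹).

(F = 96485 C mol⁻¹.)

Q = I·t = 0.03960 A × 35676 s = 1413 C.
n(e⁻) = Q/F = 1413 / 96485 = 0.01464 mol.
2 electrons are transferred per H₂ molecule, so n(H₂) = 0.01464 / 2 = 0.007321 mol.
V = n × V_m = 0.007321 × 24.0 = 0.176 L.

0.176 L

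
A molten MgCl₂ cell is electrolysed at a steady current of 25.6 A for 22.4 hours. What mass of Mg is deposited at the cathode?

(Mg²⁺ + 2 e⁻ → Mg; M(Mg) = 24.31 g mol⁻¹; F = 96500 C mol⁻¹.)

Q = I·t = 25.60 A × 80640 s = 2064000 C.
n(e⁻) = Q/F = 2064000 / 96500 = 21.39 mol.
Mg²⁺ + 2 e⁻ → Mg, so n(Mg) = n(e⁻)/2 = 10.70 mol.
m = n·M = 10.70 × 24.31 = 260 g.

260 g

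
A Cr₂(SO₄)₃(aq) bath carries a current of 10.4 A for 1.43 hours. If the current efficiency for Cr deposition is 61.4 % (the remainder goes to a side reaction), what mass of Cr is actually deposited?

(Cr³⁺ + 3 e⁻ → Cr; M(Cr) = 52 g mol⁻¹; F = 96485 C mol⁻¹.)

5.91 g

Q = I·t = 10.40 × 5148.0 = 53540 C.
n(e⁻) = 53540/96485 = 0.5549 mol; theoretically n(Cr) = 0.5549/3 = 0.1850 mol, m_theo = 9.618 g.
At 61.4 % efficiency, m_actual = 0.614 × 9.618 = 5.91 g.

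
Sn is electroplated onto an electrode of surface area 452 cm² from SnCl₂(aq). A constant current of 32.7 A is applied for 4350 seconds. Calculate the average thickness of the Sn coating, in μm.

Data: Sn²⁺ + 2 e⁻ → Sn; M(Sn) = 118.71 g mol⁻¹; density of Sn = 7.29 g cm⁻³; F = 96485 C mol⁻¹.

Q = I·t = 32.70 × 4350.0 = 142200 C; n(e⁻) = 1.474 mol.
n(Sn) = n(e⁻)/2 = 0.7371 mol, so m = 0.7371 × 118.71 = 87.51 g.
Volume = m/ρ = 87.51 / 7.29 = 12.00 cm³.
Thickness = V/A = 12.00 / 452 = 0.0266 cm = 266 μm.

266 μm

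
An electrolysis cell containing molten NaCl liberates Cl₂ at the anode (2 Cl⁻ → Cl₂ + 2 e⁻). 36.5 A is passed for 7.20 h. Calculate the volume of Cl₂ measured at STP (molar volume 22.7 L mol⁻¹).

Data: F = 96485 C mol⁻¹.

111 L

Q = I·t = 36.50 A × 25920 s = 946100 C.
n(e⁻) = Q/F = 946100 / 96485 = 9.805 mol.
2 electrons are transferred per Cl₂ molecule, so n(Cl₂) = 9.805 / 2 = 4.903 mol.
V = n × V_m = 4.903 × 22.7 = 111 L.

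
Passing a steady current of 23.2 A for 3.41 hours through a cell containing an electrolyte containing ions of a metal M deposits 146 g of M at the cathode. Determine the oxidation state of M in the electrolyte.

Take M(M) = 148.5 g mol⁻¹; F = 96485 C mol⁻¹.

+3

Q = I·t = 23.20 A × 12276 s = 284800 C, so n(e⁻) = 284800/96485 = 2.952 mol.
n(M) deposited = 146 / 148.5 = 0.9832 mol.
Electrons per atom = n(e⁻)/n(M) = 2.952 / 0.9832 = 3.00 ≈ 3, so the ion is M³⁺.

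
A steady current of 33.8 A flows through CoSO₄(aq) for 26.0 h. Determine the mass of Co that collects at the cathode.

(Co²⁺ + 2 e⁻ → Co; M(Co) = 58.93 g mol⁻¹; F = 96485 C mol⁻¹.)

966 g

Q = I·t = 33.80 A × 93600 s = 3164000 C.
n(e⁻) = Q/F = 3164000 / 96485 = 32.79 mol.
Co²⁺ + 2 e⁻ → Co, so n(Co) = n(e⁻)/2 = 16.39 mol.
m = n·M = 16.39 × 58.93 = 966 g.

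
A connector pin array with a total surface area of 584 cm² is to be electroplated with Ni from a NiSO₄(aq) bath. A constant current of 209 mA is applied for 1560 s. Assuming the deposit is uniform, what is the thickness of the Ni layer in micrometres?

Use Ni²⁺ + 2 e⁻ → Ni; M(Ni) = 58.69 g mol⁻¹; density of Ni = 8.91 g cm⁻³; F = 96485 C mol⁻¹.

Q = I·t = 0.2090 × 1560.0 = 326.0 C; n(e⁻) = 0.003379 mol.
n(Ni) = n(e⁻)/2 = 0.001690 mol, so m = 0.001690 × 58.69 = 0.09916 g.
Volume = m/ρ = 0.09916 / 8.91 = 0.01113 cm³.
Thickness = V/A = 0.01113 / 584 = 1.91 × 10⁻⁵ cm = 0.191 μm.

0.191 μm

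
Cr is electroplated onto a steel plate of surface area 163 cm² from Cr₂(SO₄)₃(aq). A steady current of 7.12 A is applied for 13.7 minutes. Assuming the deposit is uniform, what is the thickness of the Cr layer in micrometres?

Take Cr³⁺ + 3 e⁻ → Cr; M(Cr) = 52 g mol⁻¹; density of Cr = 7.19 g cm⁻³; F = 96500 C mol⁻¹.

Q = I·t = 7.120 × 822.00 = 5853 C; n(e⁻) = 0.06065 mol.
n(Cr) = n(e⁻)/3 = 0.02022 mol, so m = 0.02022 × 52 = 1.051 g.
Volume = m/ρ = 1.051 / 7.19 = 0.1462 cm³.
Thickness = V/A = 0.1462 / 163 = 8.97 × 10⁻⁴ cm = 8.97 μm.

8.97 μm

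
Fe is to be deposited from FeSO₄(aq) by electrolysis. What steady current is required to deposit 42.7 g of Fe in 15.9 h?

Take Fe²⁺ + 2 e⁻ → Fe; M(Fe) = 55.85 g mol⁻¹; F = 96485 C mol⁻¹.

2.58 A

n(Fe) = 42.7 / 55.85 = 0.7645 mol.
n(e⁻) = 2 × 0.7645 = 1.529 mol.
Q = n(e⁻)·F = 1.529 × 96485 = 147500 C.
I = Q/t = 147500 / 57240 s = 2.58 A.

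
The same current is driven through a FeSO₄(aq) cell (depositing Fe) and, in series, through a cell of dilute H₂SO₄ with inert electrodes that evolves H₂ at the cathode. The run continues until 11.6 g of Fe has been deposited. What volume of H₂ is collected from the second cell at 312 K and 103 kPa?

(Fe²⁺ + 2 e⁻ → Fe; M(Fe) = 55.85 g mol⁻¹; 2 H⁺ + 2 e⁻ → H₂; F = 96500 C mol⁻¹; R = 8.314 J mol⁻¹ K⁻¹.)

n(Fe) = 11.6 / 55.85 = 0.2077 mol, so n(e⁻) = 2 × 0.2077 = 0.4154 mol.
The cells are in series, so the same 0.4154 mol of electrons passes through the second cell.
2 H⁺ + 2 e⁻ → H₂ — 2 mol e⁻ per mol H₂, so n(H₂) = 0.4154/2 = 0.2077 mol.
V = nRT/P = (0.2077 × 8.314 × 312) / (103 × 10³) = 0.00523 m³ = 5.23 L.

5.23 L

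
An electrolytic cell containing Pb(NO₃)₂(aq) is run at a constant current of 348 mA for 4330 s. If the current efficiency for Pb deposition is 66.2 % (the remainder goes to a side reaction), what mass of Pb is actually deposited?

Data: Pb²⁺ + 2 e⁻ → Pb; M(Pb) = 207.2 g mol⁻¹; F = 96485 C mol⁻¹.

1.07 g

Q = I·t = 0.3480 × 4330.0 = 1507 C.
n(e⁻) = 1507/96485 = 0.01562 mol; theoretically n(Pb) = 0.01562/2 = 0.007809 mol, m_theo = 1.618 g.
At 66.2 % efficiency, m_actual = 0.662 × 1.618 = 1.07 g.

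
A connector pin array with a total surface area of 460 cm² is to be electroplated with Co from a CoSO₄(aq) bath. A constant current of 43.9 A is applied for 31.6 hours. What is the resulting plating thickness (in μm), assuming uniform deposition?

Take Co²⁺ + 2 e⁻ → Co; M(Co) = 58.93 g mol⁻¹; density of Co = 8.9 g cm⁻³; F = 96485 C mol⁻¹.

Q = I·t = 43.90 × 113760 = 4994000 C; n(e⁻) = 51.76 mol.
n(Co) = n(e⁻)/2 = 25.88 mol, so m = 25.88 × 58.93 = 1525 g.
Volume = m/ρ = 1525 / 8.9 = 171.4 cm³.
Thickness = V/A = 171.4 / 460 = 0.373 cm = 3730 μm.

3730 μm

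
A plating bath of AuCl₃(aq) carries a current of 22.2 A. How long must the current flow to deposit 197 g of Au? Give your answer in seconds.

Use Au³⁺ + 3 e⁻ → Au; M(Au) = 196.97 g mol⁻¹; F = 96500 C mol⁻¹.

13000 s

n(Au) = m/M = 197 / 196.97 = 1.000 mol.
Each Au atom requires 3 electrons, so n(e⁻) = 3 × 1.000 = 3.000 mol.
Q = n(e⁻)·F = 3.000 × 96500 = 289500 C.
t = Q/I = 289500 / 22.20 A = 13040 s.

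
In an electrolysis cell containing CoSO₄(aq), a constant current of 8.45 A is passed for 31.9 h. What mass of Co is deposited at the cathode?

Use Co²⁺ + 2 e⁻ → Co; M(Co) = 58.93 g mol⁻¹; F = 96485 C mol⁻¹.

296 g

Q = I·t = 8.450 A × 114840 s = 970400 C.
n(e⁻) = Q/F = 970400 / 96485 = 10.06 mol.
Co²⁺ + 2 e⁻ → Co, so n(Co) = n(e⁻)/2 = 5.029 mol.
m = n·M = 5.029 × 58.93 = 296 g.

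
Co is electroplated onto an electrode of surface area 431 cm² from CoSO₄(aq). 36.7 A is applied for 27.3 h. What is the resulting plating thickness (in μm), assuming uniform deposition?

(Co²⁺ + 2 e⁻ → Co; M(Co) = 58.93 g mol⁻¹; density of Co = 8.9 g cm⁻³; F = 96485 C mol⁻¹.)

2870 μm

Q = I·t = 36.70 × 98280 = 3607000 C; n(e⁻) = 37.38 mol.
n(Co) = n(e⁻)/2 = 18.69 mol, so m = 18.69 × 58.93 = 1101 g.
Volume = m/ρ = 1101 / 8.9 = 123.8 cm³.
Thickness = V/A = 123.8 / 431 = 0.287 cm = 2870 μm.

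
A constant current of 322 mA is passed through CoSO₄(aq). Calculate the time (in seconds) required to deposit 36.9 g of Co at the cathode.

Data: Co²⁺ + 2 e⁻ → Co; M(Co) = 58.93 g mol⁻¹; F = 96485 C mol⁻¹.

n(Co) = m/M = 36.9 / 58.93 = 0.6262 mol.
Each Co atom requires 2 electrons, so n(e⁻) = 2 × 0.6262 = 1.252 mol.
Q = n(e⁻)·F = 1.252 × 96485 = 120800 C.
t = Q/I = 120800 / 0.3220 A = 375300 s.

3.75 × 10⁵ s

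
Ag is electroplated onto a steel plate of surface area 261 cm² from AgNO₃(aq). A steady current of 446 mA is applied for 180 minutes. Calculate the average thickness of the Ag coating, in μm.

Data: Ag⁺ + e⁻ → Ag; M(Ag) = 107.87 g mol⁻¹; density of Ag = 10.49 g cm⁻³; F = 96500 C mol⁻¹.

19.7 μm

Q = I·t = 0.4460 × 10800 = 4817 C; n(e⁻) = 0.04992 mol.
n(Ag) = n(e⁻)/1 = 0.04992 mol, so m = 0.04992 × 107.87 = 5.384 g.
Volume = m/ρ = 5.384 / 10.49 = 0.5133 cm³.
Thickness = V/A = 0.5133 / 261 = 0.00197 cm = 19.7 μm.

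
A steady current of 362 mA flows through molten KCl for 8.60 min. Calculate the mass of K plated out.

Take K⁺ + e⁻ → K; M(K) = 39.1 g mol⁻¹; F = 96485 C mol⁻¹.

0.0757 g

Q = I·t = 0.3620 A × 516.00 s = 186.8 C.
n(e⁻) = Q/F = 186.8 / 96485 = 0.001936 mol.
K⁺ + e⁻ → K, so n(K) = n(e⁻)/1 = 0.001936 mol.
m = n·M = 0.001936 × 39.1 = 0.0757 g.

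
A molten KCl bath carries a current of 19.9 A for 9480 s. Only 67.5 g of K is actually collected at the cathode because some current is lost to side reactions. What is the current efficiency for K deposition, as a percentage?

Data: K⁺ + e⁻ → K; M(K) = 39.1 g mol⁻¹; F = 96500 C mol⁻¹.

88.3 %

Q = I·t = 19.90 × 9480.0 = 188700 C; n(e⁻) = 188700/96500 = 1.955 mol.
Theoretical n(K) = n(e⁻)/1 = 1.955 mol, i.e. m_theo = 1.955 × 39.1 = 76.44 g.
Efficiency = m_actual / m_theo = 67.5 / 76.44 = 88.3 %.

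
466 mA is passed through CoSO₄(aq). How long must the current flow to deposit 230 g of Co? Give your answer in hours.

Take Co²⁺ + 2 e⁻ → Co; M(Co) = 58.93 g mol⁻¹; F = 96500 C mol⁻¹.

449 h

n(Co) = m/M = 230 / 58.93 = 3.903 mol.
Each Co atom requires 2 electrons, so n(e⁻) = 2 × 3.903 = 7.806 mol.
Q = n(e⁻)·F = 7.806 × 96500 = 753300 C.
t = Q/I = 753300 / 0.4660 A = 1616000 s = 449 h.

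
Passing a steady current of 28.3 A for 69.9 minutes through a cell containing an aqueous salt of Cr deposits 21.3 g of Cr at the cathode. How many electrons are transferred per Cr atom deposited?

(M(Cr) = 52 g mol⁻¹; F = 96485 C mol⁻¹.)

3

Q = I·t = 28.30 A × 4194.0 s = 118700 C, so n(e⁻) = 118700/96485 = 1.230 mol.
n(Cr) deposited = 21.3 / 52 = 0.4096 mol.
Electrons per atom = n(e⁻)/n(Cr) = 1.230 / 0.4096 = 3.00 ≈ 3, so the ion is Cr³⁺.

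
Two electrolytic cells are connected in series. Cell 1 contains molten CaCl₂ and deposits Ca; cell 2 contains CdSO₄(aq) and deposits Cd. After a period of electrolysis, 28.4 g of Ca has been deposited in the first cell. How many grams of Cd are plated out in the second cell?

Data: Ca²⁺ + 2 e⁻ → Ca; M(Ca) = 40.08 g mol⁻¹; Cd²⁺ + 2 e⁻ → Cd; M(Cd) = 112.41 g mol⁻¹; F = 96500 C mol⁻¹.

79.7 g

n(Ca) = 28.4 / 40.08 = 0.7086 mol.
Since Ca²⁺ + 2 e⁻ → Ca, n(e⁻) passed = 2 × 0.7086 = 1.417 mol.
Cells in series carry the same charge, so the same 1.417 mol of electrons passes through cell 2.
Cd²⁺ + 2 e⁻ → Cd, so n(Cd) = 1.417 / 2 = 0.7086 mol.
m(Cd) = 0.7086 × 112.41 = 79.7 g.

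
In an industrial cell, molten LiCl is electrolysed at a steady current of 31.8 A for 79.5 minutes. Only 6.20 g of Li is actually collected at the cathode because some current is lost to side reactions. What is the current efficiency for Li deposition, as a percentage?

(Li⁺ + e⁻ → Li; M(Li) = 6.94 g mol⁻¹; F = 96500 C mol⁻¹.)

Q = I·t = 31.80 × 4770.0 = 151700 C; n(e⁻) = 151700/96500 = 1.572 mol.
Theoretical n(Li) = n(e⁻)/1 = 1.572 mol, i.e. m_theo = 1.572 × 6.94 = 10.91 g.
Efficiency = m_actual / m_theo = 6.20 / 10.91 = 56.8 %.

56.8 %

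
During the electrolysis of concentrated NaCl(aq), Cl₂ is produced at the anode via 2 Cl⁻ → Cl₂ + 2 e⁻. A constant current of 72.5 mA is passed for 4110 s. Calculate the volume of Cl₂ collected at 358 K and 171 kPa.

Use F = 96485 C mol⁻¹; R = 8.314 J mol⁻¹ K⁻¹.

Q = I·t = 0.07250 A × 4110.0 s = 298.0 C.
n(e⁻) = Q/F = 298.0 / 96485 = 0.003088 mol.
2 electrons are transferred per Cl₂ molecule, so n(Cl₂) = 0.003088 / 2 = 0.001544 mol.
V = nRT/P = (0.001544 × 8.314 × 358) / (171 × 10³ Pa) = 2.69 × 10⁻⁵ m³ = 0.0269 L.

0.0269 L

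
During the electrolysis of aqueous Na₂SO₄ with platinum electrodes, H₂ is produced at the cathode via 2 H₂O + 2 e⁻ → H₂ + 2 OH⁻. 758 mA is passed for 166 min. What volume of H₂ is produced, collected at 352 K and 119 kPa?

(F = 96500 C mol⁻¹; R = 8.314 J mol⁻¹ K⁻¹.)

Q = I·t = 0.7580 A × 9960.0 s = 7550 C.
n(e⁻) = Q/F = 7550 / 96500 = 0.07824 mol.
2 electrons are transferred per H₂ molecule, so n(H₂) = 0.07824 / 2 = 0.03912 mol.
V = nRT/P = (0.03912 × 8.314 × 352) / (119 × 10³ Pa) = 9.62 × 10⁻⁴ m³ = 0.962 L.

0.962 L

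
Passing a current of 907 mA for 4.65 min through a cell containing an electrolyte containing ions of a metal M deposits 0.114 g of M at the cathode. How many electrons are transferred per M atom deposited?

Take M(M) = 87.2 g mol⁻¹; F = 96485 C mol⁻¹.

2

Q = I·t = 0.9070 A × 279.00 s = 253.1 C, so n(e⁻) = 253.1/96485 = 0.002623 mol.
n(M) deposited = 0.114 / 87.2 = 0.001307 mol.
Electrons per atom = n(e⁻)/n(M) = 0.002623 / 0.001307 = 2.01 ≈ 2, so the ion is M²⁺.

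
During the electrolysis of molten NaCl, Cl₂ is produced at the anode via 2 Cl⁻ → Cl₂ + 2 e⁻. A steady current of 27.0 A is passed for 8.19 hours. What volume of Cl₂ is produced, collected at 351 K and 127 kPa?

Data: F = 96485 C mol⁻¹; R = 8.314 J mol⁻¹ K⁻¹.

94.8 L

Q = I·t = 27.00 A × 29484 s = 796100 C.
n(e⁻) = Q/F = 796100 / 96485 = 8.251 mol.
2 electrons are transferred per Cl₂ molecule, so n(Cl₂) = 8.251 / 2 = 4.125 mol.
V = nRT/P = (4.125 × 8.314 × 351) / (127 × 10³ Pa) = 0.0948 m³ = 94.8 L.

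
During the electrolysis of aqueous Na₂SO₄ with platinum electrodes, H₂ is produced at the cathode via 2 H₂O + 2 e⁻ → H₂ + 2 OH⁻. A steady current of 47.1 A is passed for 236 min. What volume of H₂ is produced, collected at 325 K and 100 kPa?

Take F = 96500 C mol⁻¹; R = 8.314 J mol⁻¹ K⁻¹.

93.4 L

Q = I·t = 47.10 A × 14160 s = 666900 C.
n(e⁻) = Q/F = 666900 / 96500 = 6.911 mol.
2 electrons are transferred per H₂ molecule, so n(H₂) = 6.911 / 2 = 3.456 mol.
V = nRT/P = (3.456 × 8.314 × 325) / (100 × 10³ Pa) = 0.0934 m³ = 93.4 L.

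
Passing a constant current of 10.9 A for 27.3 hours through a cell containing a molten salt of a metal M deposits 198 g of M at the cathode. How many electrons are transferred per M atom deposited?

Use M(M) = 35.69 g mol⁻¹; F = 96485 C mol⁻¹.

Q = I·t = 10.90 A × 98280 s = 1071000 C, so n(e⁻) = 1071000/96485 = 11.10 mol.
n(M) deposited = 198 / 35.69 = 5.548 mol.
Electrons per atom = n(e⁻)/n(M) = 11.10 / 5.548 = 2.00 ≈ 2, so the ion is M²⁺.

2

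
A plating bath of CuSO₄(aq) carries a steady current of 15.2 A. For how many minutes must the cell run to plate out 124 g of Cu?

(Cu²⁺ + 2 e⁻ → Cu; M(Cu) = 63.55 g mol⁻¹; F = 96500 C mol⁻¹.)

413 min

n(Cu) = m/M = 124 / 63.55 = 1.951 mol.
Each Cu atom requires 2 electrons, so n(e⁻) = 2 × 1.951 = 3.902 mol.
Q = n(e⁻)·F = 3.902 × 96500 = 376600 C.
t = Q/I = 376600 / 15.20 A = 24780 s = 413 min.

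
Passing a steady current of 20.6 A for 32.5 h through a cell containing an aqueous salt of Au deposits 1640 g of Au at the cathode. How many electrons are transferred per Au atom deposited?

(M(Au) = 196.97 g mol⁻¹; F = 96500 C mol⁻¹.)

Q = I·t = 20.60 A × 117000 s = 2410000 C, so n(e⁻) = 2410000/96500 = 24.98 mol.
n(Au) deposited = 1640 / 196.97 = 8.326 mol.
Electrons per atom = n(e⁻)/n(Au) = 24.98 / 8.326 = 3.00 ≈ 3, so the ion is Au³⁺.

3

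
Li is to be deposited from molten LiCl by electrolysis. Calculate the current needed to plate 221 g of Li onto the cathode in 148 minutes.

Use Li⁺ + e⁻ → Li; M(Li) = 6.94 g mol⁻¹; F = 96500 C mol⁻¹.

346 A

n(Li) = 221 / 6.94 = 31.84 mol.
n(e⁻) = 1 × 31.84 = 31.84 mol.
Q = n(e⁻)·F = 31.84 × 96500 = 3073000 C.
I = Q/t = 3073000 / 8880.0 s = 346 A.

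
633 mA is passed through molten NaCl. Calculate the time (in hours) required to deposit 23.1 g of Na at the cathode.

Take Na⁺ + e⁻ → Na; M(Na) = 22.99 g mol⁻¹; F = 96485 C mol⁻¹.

42.5 h

n(Na) = m/M = 23.1 / 22.99 = 1.005 mol.
Each Na atom requires 1 electron, so n(e⁻) = 1 × 1.005 = 1.005 mol.
Q = n(e⁻)·F = 1.005 × 96485 = 96950 C.
t = Q/I = 96950 / 0.6330 A = 153200 s = 42.5 h.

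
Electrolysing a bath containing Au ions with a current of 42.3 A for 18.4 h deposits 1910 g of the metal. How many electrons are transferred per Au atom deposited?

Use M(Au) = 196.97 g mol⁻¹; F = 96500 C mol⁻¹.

Q = I·t = 42.30 A × 66240 s = 2802000 C, so n(e⁻) = 2802000/96500 = 29.04 mol.
n(Au) deposited = 1910 / 196.97 = 9.697 mol.
Electrons per atom = n(e⁻)/n(Au) = 29.04 / 9.697 = 2.99 ≈ 3, so the ion is Au³⁺.

3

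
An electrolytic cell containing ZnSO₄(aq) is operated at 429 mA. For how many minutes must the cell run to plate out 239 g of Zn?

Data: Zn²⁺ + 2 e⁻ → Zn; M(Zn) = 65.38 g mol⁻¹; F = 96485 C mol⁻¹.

n(Zn) = m/M = 239 / 65.38 = 3.656 mol.
Each Zn atom requires 2 electrons, so n(e⁻) = 2 × 3.656 = 7.311 mol.
Q = n(e⁻)·F = 7.311 × 96485 = 705400 C.
t = Q/I = 705400 / 0.4290 A = 1644000 s = 27400 min.

27400 min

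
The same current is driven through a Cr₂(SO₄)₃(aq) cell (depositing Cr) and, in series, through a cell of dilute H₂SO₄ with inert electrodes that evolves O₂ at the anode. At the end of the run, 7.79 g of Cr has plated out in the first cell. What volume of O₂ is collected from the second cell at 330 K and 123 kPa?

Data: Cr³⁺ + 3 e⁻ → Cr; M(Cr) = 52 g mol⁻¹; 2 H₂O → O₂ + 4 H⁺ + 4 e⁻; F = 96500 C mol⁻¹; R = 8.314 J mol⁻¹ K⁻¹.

2.51 L

n(Cr) = 7.79 / 52 = 0.1498 mol, so n(e⁻) = 3 × 0.1498 = 0.4494 mol.
The cells are in series, so the same 0.4494 mol of electrons passes through the second cell.
2 H₂O → O₂ + 4 H⁺ + 4 e⁻ — 4 mol e⁻ per mol O₂, so n(O₂) = 0.4494/4 = 0.1124 mol.
V = nRT/P = (0.1124 × 8.314 × 330) / (123 × 10³) = 0.00251 m³ = 2.51 L.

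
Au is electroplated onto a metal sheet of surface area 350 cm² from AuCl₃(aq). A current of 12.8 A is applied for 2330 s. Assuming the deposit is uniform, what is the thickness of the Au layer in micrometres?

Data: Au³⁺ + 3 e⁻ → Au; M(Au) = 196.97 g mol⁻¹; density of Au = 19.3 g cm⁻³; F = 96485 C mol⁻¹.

30.0 μm

Q = I·t = 12.80 × 2330.0 = 29820 C; n(e⁻) = 0.3091 mol.
n(Au) = n(e⁻)/3 = 0.1030 mol, so m = 0.1030 × 196.97 = 20.29 g.
Volume = m/ρ = 20.29 / 19.3 = 1.052 cm³.
Thickness = V/A = 1.052 / 350 = 0.00300 cm = 30.0 μm.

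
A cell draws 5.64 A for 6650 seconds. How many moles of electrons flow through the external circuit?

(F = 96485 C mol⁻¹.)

Q = I·t = 5.640 A × 6650.0 s = 37510 C.
n(e⁻) = Q/F = 37510 / 96485 = 0.389 mol.

0.389 mol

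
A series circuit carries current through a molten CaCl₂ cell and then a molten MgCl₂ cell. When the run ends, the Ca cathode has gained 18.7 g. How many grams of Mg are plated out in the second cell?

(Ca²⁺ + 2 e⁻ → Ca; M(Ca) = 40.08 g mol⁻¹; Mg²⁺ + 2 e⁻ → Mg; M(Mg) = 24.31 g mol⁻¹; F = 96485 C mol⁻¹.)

11.3 g

n(Ca) = 18.7 / 40.08 = 0.4666 mol.
Since Ca²⁺ + 2 e⁻ → Ca, n(e⁻) passed = 2 × 0.4666 = 0.9331 mol.
Cells in series carry the same charge, so the same 0.9331 mol of electrons passes through cell 2.
Mg²⁺ + 2 e⁻ → Mg, so n(Mg) = 0.9331 / 2 = 0.4666 mol.
m(Mg) = 0.4666 × 24.31 = 11.3 g.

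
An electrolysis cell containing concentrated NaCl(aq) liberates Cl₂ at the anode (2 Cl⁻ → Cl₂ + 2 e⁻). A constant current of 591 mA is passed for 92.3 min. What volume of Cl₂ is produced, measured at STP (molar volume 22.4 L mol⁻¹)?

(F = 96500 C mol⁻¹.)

Q = I·t = 0.5910 A × 5538.0 s = 3273 C.
n(e⁻) = Q/F = 3273 / 96500 = 0.03392 mol.
2 electrons are transferred per Cl₂ molecule, so n(Cl₂) = 0.03392 / 2 = 0.01696 mol.
V = n × V_m = 0.01696 × 22.4 = 0.380 L.

0.380 L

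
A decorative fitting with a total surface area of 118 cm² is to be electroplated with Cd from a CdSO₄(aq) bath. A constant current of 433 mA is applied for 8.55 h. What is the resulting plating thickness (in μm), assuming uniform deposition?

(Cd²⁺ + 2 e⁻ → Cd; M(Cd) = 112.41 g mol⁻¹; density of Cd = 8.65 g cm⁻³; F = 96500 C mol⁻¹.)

Q = I·t = 0.4330 × 30780 = 13330 C; n(e⁻) = 0.1381 mol.
n(Cd) = n(e⁻)/2 = 0.06906 mol, so m = 0.06906 × 112.41 = 7.763 g.
Volume = m/ρ = 7.763 / 8.65 = 0.8974 cm³.
Thickness = V/A = 0.8974 / 118 = 0.00761 cm = 76.1 μm.

76.1 μm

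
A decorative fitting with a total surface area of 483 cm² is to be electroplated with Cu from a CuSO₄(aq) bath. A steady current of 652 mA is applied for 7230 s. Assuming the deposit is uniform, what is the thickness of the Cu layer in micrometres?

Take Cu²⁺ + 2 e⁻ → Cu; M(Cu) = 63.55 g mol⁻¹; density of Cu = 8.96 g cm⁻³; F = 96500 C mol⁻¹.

Q = I·t = 0.6520 × 7230.0 = 4714 C; n(e⁻) = 0.04885 mol.
n(Cu) = n(e⁻)/2 = 0.02442 mol, so m = 0.02442 × 63.55 = 1.552 g.
Volume = m/ρ = 1.552 / 8.96 = 0.1732 cm³.
Thickness = V/A = 0.1732 / 483 = 3.59 × 10⁻⁴ cm = 3.59 μm.

3.59 μm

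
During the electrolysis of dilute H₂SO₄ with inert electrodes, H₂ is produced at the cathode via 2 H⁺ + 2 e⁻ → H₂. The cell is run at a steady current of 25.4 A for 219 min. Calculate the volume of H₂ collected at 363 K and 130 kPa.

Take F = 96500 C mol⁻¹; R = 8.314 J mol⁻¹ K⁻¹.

40.1 L

Q = I·t = 25.40 A × 13140 s = 333800 C.
n(e⁻) = Q/F = 333800 / 96500 = 3.459 mol.
2 electrons are transferred per H₂ molecule, so n(H₂) = 3.459 / 2 = 1.729 mol.
V = nRT/P = (1.729 × 8.314 × 363) / (130 × 10³ Pa) = 0.0401 m³ = 40.1 L.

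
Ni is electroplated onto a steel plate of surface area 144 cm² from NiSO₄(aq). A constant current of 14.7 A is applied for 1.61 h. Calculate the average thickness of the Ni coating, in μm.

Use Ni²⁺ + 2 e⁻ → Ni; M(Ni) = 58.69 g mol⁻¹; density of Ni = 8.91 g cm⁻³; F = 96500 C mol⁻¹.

202 μm

Q = I·t = 14.70 × 5796.0 = 85200 C; n(e⁻) = 0.8829 mol.
n(Ni) = n(e⁻)/2 = 0.4415 mol, so m = 0.4415 × 58.69 = 25.91 g.
Volume = m/ρ = 25.91 / 8.91 = 2.908 cm³.
Thickness = V/A = 2.908 / 144 = 0.0202 cm = 202 μm.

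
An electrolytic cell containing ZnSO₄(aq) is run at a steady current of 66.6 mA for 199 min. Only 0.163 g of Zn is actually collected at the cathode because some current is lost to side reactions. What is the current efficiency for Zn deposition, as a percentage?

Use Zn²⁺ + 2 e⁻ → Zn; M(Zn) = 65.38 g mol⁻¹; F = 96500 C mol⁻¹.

60.5 %

Q = I·t = 0.06660 × 11940 = 795.2 C; n(e⁻) = 795.2/96500 = 0.008240 mol.
Theoretical n(Zn) = n(e⁻)/2 = 0.004120 mol, i.e. m_theo = 0.004120 × 65.38 = 0.2694 g.
Efficiency = m_actual / m_theo = 0.163 / 0.2694 = 60.5 %.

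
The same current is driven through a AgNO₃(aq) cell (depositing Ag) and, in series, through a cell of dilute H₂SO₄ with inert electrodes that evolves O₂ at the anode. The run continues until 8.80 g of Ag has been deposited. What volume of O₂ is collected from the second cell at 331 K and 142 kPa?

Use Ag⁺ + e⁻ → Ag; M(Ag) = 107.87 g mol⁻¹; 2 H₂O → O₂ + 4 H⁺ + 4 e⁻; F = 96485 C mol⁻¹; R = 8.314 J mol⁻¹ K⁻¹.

0.395 L

n(Ag) = 8.80 / 107.87 = 0.08158 mol, so n(e⁻) = 1 × 0.08158 = 0.08158 mol.
The cells are in series, so the same 0.08158 mol of electrons passes through the second cell.
2 H₂O → O₂ + 4 H⁺ + 4 e⁻ — 4 mol e⁻ per mol O₂, so n(O₂) = 0.08158/4 = 0.02039 mol.
V = nRT/P = (0.02039 × 8.314 × 331) / (142 × 10³) = 3.95 × 10⁻⁴ m³ = 0.395 L.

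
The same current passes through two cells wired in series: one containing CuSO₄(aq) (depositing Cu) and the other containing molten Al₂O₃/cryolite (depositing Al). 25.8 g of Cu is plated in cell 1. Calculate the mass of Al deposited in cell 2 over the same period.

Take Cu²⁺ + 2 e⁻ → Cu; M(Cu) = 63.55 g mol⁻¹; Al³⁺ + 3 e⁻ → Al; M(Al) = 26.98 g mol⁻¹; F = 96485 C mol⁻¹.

n(Cu) = 25.8 / 63.55 = 0.4060 mol.
Since Cu²⁺ + 2 e⁻ → Cu, n(e⁻) passed = 2 × 0.4060 = 0.8120 mol.
Cells in series carry the same charge, so the same 0.8120 mol of electrons passes through cell 2.
Al³⁺ + 3 e⁻ → Al, so n(Al) = 0.8120 / 3 = 0.2707 mol.
m(Al) = 0.2707 × 26.98 = 7.30 g.

7.30 g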